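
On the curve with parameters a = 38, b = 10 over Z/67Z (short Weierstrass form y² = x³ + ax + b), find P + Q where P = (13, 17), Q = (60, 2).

(49, 23)

(13, 17) + (60, 2). λ = (2 - 17)/(60 - 13) ≡ 52/47 mod 67. 47⁻¹ ≡ 10 (mod 67) since 47·10 = 470 ≡ 1, so λ ≡ 51.
  x = λ² - 13 - 60 = 2601 - 73 ≡ 49; y = λ·(13 - 49) - 17 ≡ 23. → (49, 23)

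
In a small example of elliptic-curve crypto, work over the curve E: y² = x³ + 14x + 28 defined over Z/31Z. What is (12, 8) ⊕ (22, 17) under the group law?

(13, 19)

(12, 8) + (22, 17). λ = (17 - 8)/(22 - 12) ≡ 9/10 mod 31. 10⁻¹ ≡ 28 (mod 31) since 10·28 = 280 ≡ 1, so λ ≡ 4.
  x = λ² - 12 - 22 = 16 - 34 ≡ 13; y = λ·(12 - 13) - 8 ≡ 19. → (13, 19)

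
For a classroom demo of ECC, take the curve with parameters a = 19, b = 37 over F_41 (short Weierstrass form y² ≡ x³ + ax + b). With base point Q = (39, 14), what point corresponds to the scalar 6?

(37, 26)

Double-and-add on 6 = (110)₂. Start with Q = (39, 14) for the leading 1-bit.
double: tangent at (39, 14): λ = (3·39² + 19)/(2·14) ≡ 31/28. 28⁻¹ ≡ 22 (mod 41), so λ ≡ 31·22 ≡ 26.
  x = λ² - 39 - 39 = 676 - 78 ≡ 24; y = λ·(39 - 24) - 14 ≡ 7. → (24, 7)
add Q: (24, 7) + (39, 14). λ = (14 - 7)/(39 - 24) ≡ 7/15 mod 41. 15⁻¹ ≡ 11 (mod 41), so λ ≡ 36.
  x = λ² - 24 - 39 = 1296 - 63 ≡ 3; y = λ·(24 - 3) - 7 ≡ 11. → (3, 11)
double: tangent at (3, 11): λ = (3·3² + 19)/(2·11) ≡ 5/22. 22⁻¹ ≡ 28 (mod 41) since 22·28 = 616 ≡ 1, so λ ≡ 5·28 ≡ 17.
  x = λ² - 3 - 3 = 289 - 6 ≡ 37; y = λ·(3 - 37) - 11 ≡ 26. → (37, 26)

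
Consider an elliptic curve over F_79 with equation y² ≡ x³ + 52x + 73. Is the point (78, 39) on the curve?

yes

y² = 39² ≡ 20; x³ + 52x + 73 = 478681 ≡ 20 (mod 79). 20 = 20.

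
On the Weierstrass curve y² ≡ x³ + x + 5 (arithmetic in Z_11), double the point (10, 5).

tangent at (10, 5): λ = (3·10² + 1)/(2·5) ≡ 4/10. 10⁻¹ ≡ 10 (mod 11), so λ ≡ 4·10 ≡ 7.
  x = λ² - 10 - 10 = 49 - 20 ≡ 7; y = λ·(10 - 7) - 5 ≡ 5. → (7, 5)

(7, 5)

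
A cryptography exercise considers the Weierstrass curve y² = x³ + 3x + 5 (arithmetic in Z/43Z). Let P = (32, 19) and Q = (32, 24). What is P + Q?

O

The two points share x = 32 and their y-coordinates satisfy 19 + 24 ≡ 0 (mod 43), so they are inverses. Their sum is 𝒪.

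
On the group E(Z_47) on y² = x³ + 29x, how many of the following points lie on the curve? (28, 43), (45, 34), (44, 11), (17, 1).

(28, 43): 43² ≡ 16, rhs ≡ 16 → on.
(45, 34): 34² ≡ 28, rhs ≡ 28 → on.
(44, 11): 11² ≡ 27, rhs ≡ 27 → on.
(17, 1): 1² ≡ 1, rhs ≡ 1 → on.

4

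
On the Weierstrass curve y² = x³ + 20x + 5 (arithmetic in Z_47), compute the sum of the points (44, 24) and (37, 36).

(44, 24) + (37, 36). λ = (36 - 24)/(37 - 44) ≡ 12/40 mod 47. 40⁻¹ ≡ 20 (mod 47) since 40·20 = 800 ≡ 1, so λ ≡ 5.
  x = λ² - 44 - 37 = 25 - 81 ≡ 38; y = λ·(44 - 38) - 24 ≡ 6. → (38, 6)

(38, 6)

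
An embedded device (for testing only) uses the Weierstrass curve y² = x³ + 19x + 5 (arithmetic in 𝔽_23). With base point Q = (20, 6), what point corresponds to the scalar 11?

Double-and-add on 11 = (1011)₂. Start with Q = (20, 6) for the leading 1-bit.
double: tangent at (20, 6): λ = (3·20² + 19)/(2·6) ≡ 0/12. 12⁻¹ ≡ 2 (mod 23), so λ ≡ 0·2 ≡ 0.
  x = λ² - 20 - 20 = 0 - 40 ≡ 6; y = λ·(20 - 6) - 6 ≡ 17. → (6, 17)
double: tangent at (6, 17): λ = (3·6² + 19)/(2·17) ≡ 12/11. 11⁻¹ ≡ 21 (mod 23), so λ ≡ 12·21 ≡ 22.
  x = λ² - 6 - 6 = 484 - 12 ≡ 12; y = λ·(6 - 12) - 17 ≡ 12. → (12, 12)
add Q: (12, 12) + (20, 6). λ = (6 - 12)/(20 - 12) ≡ 17/8 mod 23. 8⁻¹ ≡ 3 (mod 23), so λ ≡ 5.
  x = λ² - 12 - 20 = 25 - 32 ≡ 16; y = λ·(12 - 16) - 12 ≡ 14. → (16, 14)
double: tangent at (16, 14): λ = (3·16² + 19)/(2·14) ≡ 5/5. 5⁻¹ ≡ 14 (mod 23), so λ ≡ 5·14 ≡ 1.
  x = λ² - 16 - 16 = 1 - 32 ≡ 15; y = λ·(16 - 15) - 14 ≡ 10. → (15, 10)
add Q: (15, 10) + (20, 6). λ = (6 - 10)/(20 - 15) ≡ 19/5 mod 23. 5⁻¹ ≡ 14 (mod 23), so λ ≡ 13.
  x = λ² - 15 - 20 = 169 - 35 ≡ 19; y = λ·(15 - 19) - 10 ≡ 7. → (19, 7)

(19, 7)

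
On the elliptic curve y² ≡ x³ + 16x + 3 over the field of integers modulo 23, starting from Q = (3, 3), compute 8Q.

Double-and-add on 8 = (1000)₂. Start with Q = (3, 3) for the leading 1-bit.
double: tangent at (3, 3): λ = (3·3² + 16)/(2·3) ≡ 20/6. 6⁻¹ ≡ 4 (mod 23) since 6·4 = 24 ≡ 1, so λ ≡ 20·4 ≡ 11.
  x = λ² - 3 - 3 = 121 - 6 ≡ 0; y = λ·(3 - 0) - 3 ≡ 7. → (0, 7)
double: tangent at (0, 7): λ = (3·0² + 16)/(2·7) ≡ 16/14. 14⁻¹ ≡ 5 (mod 23) since 14·5 = 70 ≡ 1, so λ ≡ 16·5 ≡ 11.
  x = λ² - 0 - 0 = 121 - 0 ≡ 6; y = λ·(0 - 6) - 7 ≡ 19. → (6, 19)
double: tangent at (6, 19): λ = (3·6² + 16)/(2·19) ≡ 9/15. 15⁻¹ ≡ 20 (mod 23) since 15·20 = 300 ≡ 1, so λ ≡ 9·20 ≡ 19.
  x = λ² - 6 - 6 = 361 - 12 ≡ 4; y = λ·(6 - 4) - 19 ≡ 19. → (4, 19)

(4, 19)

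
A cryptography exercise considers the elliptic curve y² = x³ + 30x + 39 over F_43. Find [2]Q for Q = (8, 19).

(41, 10)

tangent at (8, 19): λ = (3·8² + 30)/(2·19) ≡ 7/38. 38⁻¹ ≡ 17 (mod 43) since 38·17 = 646 ≡ 1, so λ ≡ 7·17 ≡ 33.
  x = λ² - 8 - 8 = 1089 - 16 ≡ 41; y = λ·(8 - 41) - 19 ≡ 10. → (41, 10)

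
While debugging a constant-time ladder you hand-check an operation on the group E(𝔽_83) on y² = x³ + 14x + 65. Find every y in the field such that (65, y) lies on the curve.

x³ + 14x + 65 = 275600 ≡ 40 (mod 83).
Square roots of 40 mod 83: 17 and 66 (since 17² = 289 ≡ 40).

17, 66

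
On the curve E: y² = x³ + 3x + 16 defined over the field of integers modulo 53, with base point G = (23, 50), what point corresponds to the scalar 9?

Double-and-add on 9 = (1001)₂. Start with G = (23, 50) for the leading 1-bit.
double: tangent at (23, 50): λ = (3·23² + 3)/(2·50) ≡ 0/47. 47⁻¹ ≡ 44 (mod 53), so λ ≡ 0·44 ≡ 0.
  x = λ² - 23 - 23 = 0 - 46 ≡ 7; y = λ·(23 - 7) - 50 ≡ 3. → (7, 3)
double: tangent at (7, 3): λ = (3·7² + 3)/(2·3) ≡ 44/6. 6⁻¹ ≡ 9 (mod 53), so λ ≡ 44·9 ≡ 25.
  x = λ² - 7 - 7 = 625 - 14 ≡ 28; y = λ·(7 - 28) - 3 ≡ 2. → (28, 2)
double: tangent at (28, 2): λ = (3·28² + 3)/(2·2) ≡ 23/4. 4⁻¹ ≡ 40 (mod 53), so λ ≡ 23·40 ≡ 19.
  x = λ² - 28 - 28 = 361 - 56 ≡ 40; y = λ·(28 - 40) - 2 ≡ 35. → (40, 35)
add G: (40, 35) + (23, 50). λ = (50 - 35)/(23 - 40) ≡ 15/36 mod 53. 36⁻¹ ≡ 28 (mod 53) since 36·28 = 1008 ≡ 1, so λ ≡ 49.
  x = λ² - 40 - 23 = 2401 - 63 ≡ 6; y = λ·(40 - 6) - 35 ≡ 41. → (6, 41)

(6, 41)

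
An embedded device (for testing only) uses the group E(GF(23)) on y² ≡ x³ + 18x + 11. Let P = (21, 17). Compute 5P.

(21, 6)

Repeated addition: build up to 5P.
2P: tangent at (21, 17): λ = (3·21² + 18)/(2·17) ≡ 7/11. 11⁻¹ ≡ 21 (mod 23), so λ ≡ 7·21 ≡ 9.
  x = λ² - 21 - 21 = 81 - 42 ≡ 16; y = λ·(21 - 16) - 17 ≡ 5. → (16, 5)
3P: (16, 5) + (21, 17). λ = (17 - 5)/(21 - 16) ≡ 12/5 mod 23. 5⁻¹ ≡ 14 (mod 23), so λ ≡ 7.
  x = λ² - 16 - 21 = 49 - 37 ≡ 12; y = λ·(16 - 12) - 5 ≡ 0. → (12, 0)
4P: (12, 0) + (21, 17). λ = (17 - 0)/(21 - 12) ≡ 17/9 mod 23. 9⁻¹ ≡ 18 (mod 23) since 9·18 = 162 ≡ 1, so λ ≡ 7.
  x = λ² - 12 - 21 = 49 - 33 ≡ 16; y = λ·(12 - 16) - 0 ≡ 18. → (16, 18)
5P: (16, 18) + (21, 17). λ = (17 - 18)/(21 - 16) ≡ 22/5 mod 23. 5⁻¹ ≡ 14 (mod 23), so λ ≡ 9.
  x = λ² - 16 - 21 = 81 - 37 ≡ 21; y = λ·(16 - 21) - 18 ≡ 6. → (21, 6)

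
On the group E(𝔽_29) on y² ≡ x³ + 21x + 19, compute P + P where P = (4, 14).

(26, 25)

tangent at (4, 14): λ = (3·4² + 21)/(2·14) ≡ 11/28. 28⁻¹ ≡ 28 (mod 29), so λ ≡ 11·28 ≡ 18.
  x = λ² - 4 - 4 = 324 - 8 ≡ 26; y = λ·(4 - 26) - 14 ≡ 25. → (26, 25)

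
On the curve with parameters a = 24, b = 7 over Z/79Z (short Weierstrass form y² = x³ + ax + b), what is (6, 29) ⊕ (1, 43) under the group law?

(4, 76)

(6, 29) + (1, 43). λ = (43 - 29)/(1 - 6) ≡ 14/74 mod 79. 74⁻¹ ≡ 63 (mod 79) since 74·63 = 4662 ≡ 1, so λ ≡ 13.
  x = λ² - 6 - 1 = 169 - 7 ≡ 4; y = λ·(6 - 4) - 29 ≡ 76. → (4, 76)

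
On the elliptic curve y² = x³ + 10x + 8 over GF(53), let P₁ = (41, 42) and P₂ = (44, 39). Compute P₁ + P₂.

(41, 42) + (44, 39). λ = (39 - 42)/(44 - 41) ≡ 50/3 mod 53. 3⁻¹ ≡ 18 (mod 53), so λ ≡ 52.
  x = λ² - 41 - 44 = 2704 - 85 ≡ 22; y = λ·(41 - 22) - 42 ≡ 45. → (22, 45)

(22, 45)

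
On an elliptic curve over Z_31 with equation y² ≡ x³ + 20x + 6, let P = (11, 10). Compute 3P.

(17, 19)

Repeated addition: build up to 3P.
2P: tangent at (11, 10): λ = (3·11² + 20)/(2·10) ≡ 11/20. 20⁻¹ ≡ 14 (mod 31), so λ ≡ 11·14 ≡ 30.
  x = λ² - 11 - 11 = 900 - 22 ≡ 10; y = λ·(11 - 10) - 10 ≡ 20. → (10, 20)
3P: (10, 20) + (11, 10). λ = (10 - 20)/(11 - 10) ≡ 21/1 mod 31. 1⁻¹ ≡ 1 (mod 31) since 1·1 = 1 ≡ 1, so λ ≡ 21.
  x = λ² - 10 - 11 = 441 - 21 ≡ 17; y = λ·(10 - 17) - 20 ≡ 19. → (17, 19)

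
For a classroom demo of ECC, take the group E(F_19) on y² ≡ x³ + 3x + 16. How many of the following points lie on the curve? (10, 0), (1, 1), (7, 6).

(10, 0): 0² ≡ 0, rhs ≡ 1 → off.
(1, 1): 1² ≡ 1, rhs ≡ 1 → on.
(7, 6): 6² ≡ 17, rhs ≡ 0 → off.

1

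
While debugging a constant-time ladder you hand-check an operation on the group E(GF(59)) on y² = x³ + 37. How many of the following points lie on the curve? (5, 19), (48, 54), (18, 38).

(5, 19): 19² ≡ 7, rhs ≡ 44 → off.
(48, 54): 54² ≡ 25, rhs ≡ 4 → off.
(18, 38): 38² ≡ 28, rhs ≡ 28 → on.

1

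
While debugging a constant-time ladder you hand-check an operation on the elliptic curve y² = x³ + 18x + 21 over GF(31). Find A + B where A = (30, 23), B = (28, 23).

(30, 23) + (28, 23). λ = (23 - 23)/(28 - 30) ≡ 0/29 mod 31. 29⁻¹ ≡ 15 (mod 31), so λ ≡ 0.
  x = λ² - 30 - 28 = 0 - 58 ≡ 4; y = λ·(30 - 4) - 23 ≡ 8. → (4, 8)

(4, 8)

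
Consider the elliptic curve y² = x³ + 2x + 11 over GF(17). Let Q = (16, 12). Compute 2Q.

(15, 13)

tangent at (16, 12): λ = (3·16² + 2)/(2·12) ≡ 5/7. 7⁻¹ ≡ 5 (mod 17), so λ ≡ 5·5 ≡ 8.
  x = λ² - 16 - 16 = 64 - 32 ≡ 15; y = λ·(16 - 15) - 12 ≡ 13. → (15, 13)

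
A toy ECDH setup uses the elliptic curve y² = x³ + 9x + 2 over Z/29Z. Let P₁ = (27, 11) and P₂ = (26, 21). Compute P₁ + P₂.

(27, 11) + (26, 21). λ = (21 - 11)/(26 - 27) ≡ 10/28 mod 29. 28⁻¹ ≡ 28 (mod 29), so λ ≡ 19.
  x = λ² - 27 - 26 = 361 - 53 ≡ 18; y = λ·(27 - 18) - 11 ≡ 15. → (18, 15)

(18, 15)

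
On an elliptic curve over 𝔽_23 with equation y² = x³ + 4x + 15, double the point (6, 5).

tangent at (6, 5): λ = (3·6² + 4)/(2·5) ≡ 20/10. 10⁻¹ ≡ 7 (mod 23), so λ ≡ 20·7 ≡ 2.
  x = λ² - 6 - 6 = 4 - 12 ≡ 15; y = λ·(6 - 15) - 5 ≡ 0. → (15, 0)

(15, 0)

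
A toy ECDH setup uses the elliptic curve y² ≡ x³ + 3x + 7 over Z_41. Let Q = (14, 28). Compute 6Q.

Double-and-add on 6 = (110)₂. Start with Q = (14, 28) for the leading 1-bit.
double: tangent at (14, 28): λ = (3·14² + 3)/(2·28) ≡ 17/15. 15⁻¹ ≡ 11 (mod 41), so λ ≡ 17·11 ≡ 23.
  x = λ² - 14 - 14 = 529 - 28 ≡ 9; y = λ·(14 - 9) - 28 ≡ 5. → (9, 5)
add Q: (9, 5) + (14, 28). λ = (28 - 5)/(14 - 9) ≡ 23/5 mod 41. 5⁻¹ ≡ 33 (mod 41), so λ ≡ 21.
  x = λ² - 9 - 14 = 441 - 23 ≡ 8; y = λ·(9 - 8) - 5 ≡ 16. → (8, 16)
double: tangent at (8, 16): λ = (3·8² + 3)/(2·16) ≡ 31/32. 32⁻¹ ≡ 9 (mod 41), so λ ≡ 31·9 ≡ 33.
  x = λ² - 8 - 8 = 1089 - 16 ≡ 7; y = λ·(8 - 7) - 16 ≡ 17. → (7, 17)

(7, 17)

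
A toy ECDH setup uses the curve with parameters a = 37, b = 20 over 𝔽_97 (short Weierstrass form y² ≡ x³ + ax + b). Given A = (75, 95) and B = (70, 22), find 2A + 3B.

First 2A:
Repeated addition: build up to 2A.
2A: tangent at (75, 95): λ = (3·75² + 37)/(2·95) ≡ 34/93. 93⁻¹ ≡ 24 (mod 97), so λ ≡ 34·24 ≡ 40.
  x = λ² - 75 - 75 = 1600 - 150 ≡ 92; y = λ·(75 - 92) - 95 ≡ 1. → (92, 1)
2A = (92, 1).
Next 3B:
Repeated addition: build up to 3B.
2B: tangent at (70, 22): λ = (3·70² + 37)/(2·22) ≡ 90/44. 44⁻¹ ≡ 86 (mod 97) since 44·86 = 3784 ≡ 1, so λ ≡ 90·86 ≡ 77.
  x = λ² - 70 - 70 = 5929 - 140 ≡ 66; y = λ·(70 - 66) - 22 ≡ 92. → (66, 92)
3B: (66, 92) + (70, 22). λ = (22 - 92)/(70 - 66) ≡ 27/4 mod 97. 4⁻¹ ≡ 73 (mod 97), so λ ≡ 31.
  x = λ² - 66 - 70 = 961 - 136 ≡ 49; y = λ·(66 - 49) - 92 ≡ 47. → (49, 47)
3B = (49, 47).
Finally 2A + 3B:
(92, 1) + (49, 47). λ = (47 - 1)/(49 - 92) ≡ 46/54 mod 97. 54⁻¹ ≡ 9 (mod 97) since 54·9 = 486 ≡ 1, so λ ≡ 26.
  x = λ² - 92 - 49 = 676 - 141 ≡ 50; y = λ·(92 - 50) - 1 ≡ 24. → (50, 24)

(50, 24)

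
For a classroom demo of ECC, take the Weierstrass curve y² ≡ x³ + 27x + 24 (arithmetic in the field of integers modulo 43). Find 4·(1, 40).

Write Q = (1, 40).
Repeated addition: build up to 4Q.
2Q: tangent at (1, 40): λ = (3·1² + 27)/(2·40) ≡ 30/37. 37⁻¹ ≡ 7 (mod 43), so λ ≡ 30·7 ≡ 38.
  x = λ² - 1 - 1 = 1444 - 2 ≡ 23; y = λ·(1 - 23) - 40 ≡ 27. → (23, 27)
3Q: (23, 27) + (1, 40). λ = (40 - 27)/(1 - 23) ≡ 13/21 mod 43. 21⁻¹ ≡ 41 (mod 43) since 21·41 = 861 ≡ 1, so λ ≡ 17.
  x = λ² - 23 - 1 = 289 - 24 ≡ 7; y = λ·(23 - 7) - 27 ≡ 30. → (7, 30)
4Q: (7, 30) + (1, 40). λ = (40 - 30)/(1 - 7) ≡ 10/37 mod 43. 37⁻¹ ≡ 7 (mod 43), so λ ≡ 27.
  x = λ² - 7 - 1 = 729 - 8 ≡ 33; y = λ·(7 - 33) - 30 ≡ 42. → (33, 42)

(33, 42)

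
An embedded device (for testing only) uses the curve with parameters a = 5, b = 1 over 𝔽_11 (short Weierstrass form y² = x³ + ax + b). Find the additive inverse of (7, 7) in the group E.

(7, 4)

-(7, 7) = (7, -7 mod 11) = (7, 4).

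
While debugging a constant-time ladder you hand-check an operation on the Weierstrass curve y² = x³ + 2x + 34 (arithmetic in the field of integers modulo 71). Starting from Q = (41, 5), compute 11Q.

(54, 25)

Repeated addition: build up to 11Q.
2Q: tangent at (41, 5): λ = (3·41² + 2)/(2·5) ≡ 4/10. 10⁻¹ ≡ 64 (mod 71) since 10·64 = 640 ≡ 1, so λ ≡ 4·64 ≡ 43.
  x = λ² - 41 - 41 = 1849 - 82 ≡ 63; y = λ·(41 - 63) - 5 ≡ 43. → (63, 43)
3Q: (63, 43) + (41, 5). λ = (5 - 43)/(41 - 63) ≡ 33/49 mod 71. 49⁻¹ ≡ 29 (mod 71) since 49·29 = 1421 ≡ 1, so λ ≡ 34.
  x = λ² - 63 - 41 = 1156 - 104 ≡ 58; y = λ·(63 - 58) - 43 ≡ 56. → (58, 56)
4Q: (58, 56) + (41, 5). λ = (5 - 56)/(41 - 58) ≡ 20/54 mod 71. 54⁻¹ ≡ 25 (mod 71), so λ ≡ 3.
  x = λ² - 58 - 41 = 9 - 99 ≡ 52; y = λ·(58 - 52) - 56 ≡ 33. → (52, 33)
5Q: (52, 33) + (41, 5). λ = (5 - 33)/(41 - 52) ≡ 43/60 mod 71. 60⁻¹ ≡ 58 (mod 71), so λ ≡ 9.
  x = λ² - 52 - 41 = 81 - 93 ≡ 59; y = λ·(52 - 59) - 33 ≡ 46. → (59, 46)
6Q: (59, 46) + (41, 5). λ = (5 - 46)/(41 - 59) ≡ 30/53 mod 71. 53⁻¹ ≡ 67 (mod 71) since 53·67 = 3551 ≡ 1, so λ ≡ 22.
  x = λ² - 59 - 41 = 484 - 100 ≡ 29; y = λ·(59 - 29) - 46 ≡ 46. → (29, 46)
7Q: (29, 46) + (41, 5). λ = (5 - 46)/(41 - 29) ≡ 30/12 mod 71. 12⁻¹ ≡ 6 (mod 71) since 12·6 = 72 ≡ 1, so λ ≡ 38.
  x = λ² - 29 - 41 = 1444 - 70 ≡ 25; y = λ·(29 - 25) - 46 ≡ 35. → (25, 35)
8Q: (25, 35) + (41, 5). λ = (5 - 35)/(41 - 25) ≡ 41/16 mod 71. 16⁻¹ ≡ 40 (mod 71), so λ ≡ 7.
  x = λ² - 25 - 41 = 49 - 66 ≡ 54; y = λ·(25 - 54) - 35 ≡ 46. → (54, 46)
9Q: (54, 46) + (41, 5). λ = (5 - 46)/(41 - 54) ≡ 30/58 mod 71. 58⁻¹ ≡ 60 (mod 71) since 58·60 = 3480 ≡ 1, so λ ≡ 25.
  x = λ² - 54 - 41 = 625 - 95 ≡ 33; y = λ·(54 - 33) - 46 ≡ 53. → (33, 53)
10Q: (33, 53) + (41, 5). λ = (5 - 53)/(41 - 33) ≡ 23/8 mod 71. 8⁻¹ ≡ 9 (mod 71), so λ ≡ 65.
  x = λ² - 33 - 41 = 4225 - 74 ≡ 33; y = λ·(33 - 33) - 53 ≡ 18. → (33, 18)
11Q: (33, 18) + (41, 5). λ = (5 - 18)/(41 - 33) ≡ 58/8 mod 71. 8⁻¹ ≡ 9 (mod 71), so λ ≡ 25.
  x = λ² - 33 - 41 = 625 - 74 ≡ 54; y = λ·(33 - 54) - 18 ≡ 25. → (54, 25)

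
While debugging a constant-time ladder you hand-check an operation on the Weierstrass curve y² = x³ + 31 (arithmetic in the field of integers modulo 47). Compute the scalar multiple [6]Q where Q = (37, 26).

Double-and-add on 6 = (110)₂. Start with Q = (37, 26) for the leading 1-bit.
double: tangent at (37, 26): λ = (3·37² + 0)/(2·26) ≡ 18/5. 5⁻¹ ≡ 19 (mod 47) since 5·19 = 95 ≡ 1, so λ ≡ 18·19 ≡ 13.
  x = λ² - 37 - 37 = 169 - 74 ≡ 1; y = λ·(37 - 1) - 26 ≡ 19. → (1, 19)
add Q: (1, 19) + (37, 26). λ = (26 - 19)/(37 - 1) ≡ 7/36 mod 47. 36⁻¹ ≡ 17 (mod 47), so λ ≡ 25.
  x = λ² - 1 - 37 = 625 - 38 ≡ 23; y = λ·(1 - 23) - 19 ≡ 42. → (23, 42)
double: tangent at (23, 42): λ = (3·23² + 0)/(2·42) ≡ 36/37. 37⁻¹ ≡ 14 (mod 47), so λ ≡ 36·14 ≡ 34.
  x = λ² - 23 - 23 = 1156 - 46 ≡ 29; y = λ·(23 - 29) - 42 ≡ 36. → (29, 36)

(29, 36)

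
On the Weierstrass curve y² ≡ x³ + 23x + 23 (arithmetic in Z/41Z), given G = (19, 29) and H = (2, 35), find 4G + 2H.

(21, 38)

First 4G:
Double-and-add on 4 = (100)₂. Start with G = (19, 29) for the leading 1-bit.
double: tangent at (19, 29): λ = (3·19² + 23)/(2·29) ≡ 40/17. 17⁻¹ ≡ 29 (mod 41) since 17·29 = 493 ≡ 1, so λ ≡ 40·29 ≡ 12.
  x = λ² - 19 - 19 = 144 - 38 ≡ 24; y = λ·(19 - 24) - 29 ≡ 34. → (24, 34)
double: tangent at (24, 34): λ = (3·24² + 23)/(2·34) ≡ 29/27. 27⁻¹ ≡ 38 (mod 41), so λ ≡ 29·38 ≡ 36.
  x = λ² - 24 - 24 = 1296 - 48 ≡ 18; y = λ·(24 - 18) - 34 ≡ 18. → (18, 18)
4G = (18, 18).
Next 2H:
Repeated addition: build up to 2H.
2H: tangent at (2, 35): λ = (3·2² + 23)/(2·35) ≡ 35/29. 29⁻¹ ≡ 17 (mod 41), so λ ≡ 35·17 ≡ 21.
  x = λ² - 2 - 2 = 441 - 4 ≡ 27; y = λ·(2 - 27) - 35 ≡ 14. → (27, 14)
2H = (27, 14).
Finally 4G + 2H:
(18, 18) + (27, 14). λ = (14 - 18)/(27 - 18) ≡ 37/9 mod 41. 9⁻¹ ≡ 32 (mod 41) since 9·32 = 288 ≡ 1, so λ ≡ 36.
  x = λ² - 18 - 27 = 1296 - 45 ≡ 21; y = λ·(18 - 21) - 18 ≡ 38. → (21, 38)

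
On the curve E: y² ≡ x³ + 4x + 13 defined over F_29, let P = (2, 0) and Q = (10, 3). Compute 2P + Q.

(10, 3)

First 2P:
Repeated addition: build up to 2P.
2P: (2, 0) + (2, 0): same x and y₁ ≡ -y₂, so the sum is the point at infinity.
2P = the point at infinity.
Finally 2P + Q:
the point at infinity + (10, 3) = (10, 3) (identity).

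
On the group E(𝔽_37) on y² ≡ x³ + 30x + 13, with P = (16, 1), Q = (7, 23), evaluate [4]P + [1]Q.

O

First 4P:
Double-and-add on 4 = (100)₂. Start with P = (16, 1) for the leading 1-bit.
double: tangent at (16, 1): λ = (3·16² + 30)/(2·1) ≡ 21/2. 2⁻¹ ≡ 19 (mod 37), so λ ≡ 21·19 ≡ 29.
  x = λ² - 16 - 16 = 841 - 32 ≡ 32; y = λ·(16 - 32) - 1 ≡ 16. → (32, 16)
double: tangent at (32, 16): λ = (3·32² + 30)/(2·16) ≡ 31/32. 32⁻¹ ≡ 22 (mod 37), so λ ≡ 31·22 ≡ 16.
  x = λ² - 32 - 32 = 256 - 64 ≡ 7; y = λ·(32 - 7) - 16 ≡ 14. → (7, 14)
4P = (7, 14).
Finally 4P + Q:
(7, 14) + (7, 23): same x and y₁ ≡ -y₂, so the sum is O.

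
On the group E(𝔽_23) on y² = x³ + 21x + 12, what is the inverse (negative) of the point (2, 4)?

-(2, 4) = (2, -4 mod 23) = (2, 19).

(2, 19)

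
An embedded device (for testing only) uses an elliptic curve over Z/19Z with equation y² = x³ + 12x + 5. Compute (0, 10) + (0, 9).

O

The two points share x = 0 and their y-coordinates satisfy 10 + 9 ≡ 0 (mod 19), so they are inverses. Their sum is ∞.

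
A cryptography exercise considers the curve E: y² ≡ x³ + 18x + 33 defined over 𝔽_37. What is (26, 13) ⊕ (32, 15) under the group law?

(26, 13) + (32, 15). λ = (15 - 13)/(32 - 26) ≡ 2/6 mod 37. 6⁻¹ ≡ 31 (mod 37), so λ ≡ 25.
  x = λ² - 26 - 32 = 625 - 58 ≡ 12; y = λ·(26 - 12) - 13 ≡ 4. → (12, 4)

(12, 4)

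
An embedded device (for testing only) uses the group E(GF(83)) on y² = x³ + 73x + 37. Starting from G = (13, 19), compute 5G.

(9, 57)

Repeated addition: build up to 5G.
2G: tangent at (13, 19): λ = (3·13² + 73)/(2·19) ≡ 82/38. 38⁻¹ ≡ 59 (mod 83), so λ ≡ 82·59 ≡ 24.
  x = λ² - 13 - 13 = 576 - 26 ≡ 52; y = λ·(13 - 52) - 19 ≡ 41. → (52, 41)
3G: (52, 41) + (13, 19). λ = (19 - 41)/(13 - 52) ≡ 61/44 mod 83. 44⁻¹ ≡ 17 (mod 83), so λ ≡ 41.
  x = λ² - 52 - 13 = 1681 - 65 ≡ 39; y = λ·(52 - 39) - 41 ≡ 77. → (39, 77)
4G: (39, 77) + (13, 19). λ = (19 - 77)/(13 - 39) ≡ 25/57 mod 83. 57⁻¹ ≡ 67 (mod 83) since 57·67 = 3819 ≡ 1, so λ ≡ 15.
  x = λ² - 39 - 13 = 225 - 52 ≡ 7; y = λ·(39 - 7) - 77 ≡ 71. → (7, 71)
5G: (7, 71) + (13, 19). λ = (19 - 71)/(13 - 7) ≡ 31/6 mod 83. 6⁻¹ ≡ 14 (mod 83) since 6·14 = 84 ≡ 1, so λ ≡ 19.
  x = λ² - 7 - 13 = 361 - 20 ≡ 9; y = λ·(7 - 9) - 71 ≡ 57. → (9, 57)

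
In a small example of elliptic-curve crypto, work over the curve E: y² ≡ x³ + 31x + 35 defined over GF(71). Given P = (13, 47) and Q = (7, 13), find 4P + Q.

First 4P:
Repeated addition: build up to 4P.
2P: tangent at (13, 47): λ = (3·13² + 31)/(2·47) ≡ 41/23. 23⁻¹ ≡ 34 (mod 71) since 23·34 = 782 ≡ 1, so λ ≡ 41·34 ≡ 45.
  x = λ² - 13 - 13 = 2025 - 26 ≡ 11; y = λ·(13 - 11) - 47 ≡ 43. → (11, 43)
3P: (11, 43) + (13, 47). λ = (47 - 43)/(13 - 11) ≡ 4/2 mod 71. 2⁻¹ ≡ 36 (mod 71) since 2·36 = 72 ≡ 1, so λ ≡ 2.
  x = λ² - 11 - 13 = 4 - 24 ≡ 51; y = λ·(11 - 51) - 43 ≡ 19. → (51, 19)
4P: (51, 19) + (13, 47). λ = (47 - 19)/(13 - 51) ≡ 28/33 mod 71. 33⁻¹ ≡ 28 (mod 71), so λ ≡ 3.
  x = λ² - 51 - 13 = 9 - 64 ≡ 16; y = λ·(51 - 16) - 19 ≡ 15. → (16, 15)
4P = (16, 15).
Finally 4P + Q:
(16, 15) + (7, 13). λ = (13 - 15)/(7 - 16) ≡ 69/62 mod 71. 62⁻¹ ≡ 63 (mod 71), so λ ≡ 16.
  x = λ² - 16 - 7 = 256 - 23 ≡ 20; y = λ·(16 - 20) - 15 ≡ 63. → (20, 63)

(20, 63)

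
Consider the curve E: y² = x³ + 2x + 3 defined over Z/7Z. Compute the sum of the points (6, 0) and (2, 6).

(3, 6)

(6, 0) + (2, 6). λ = (6 - 0)/(2 - 6) ≡ 6/3 mod 7. 3⁻¹ ≡ 5 (mod 7) since 3·5 = 15 ≡ 1, so λ ≡ 2.
  x = λ² - 6 - 2 = 4 - 8 ≡ 3; y = λ·(6 - 3) - 0 ≡ 6. → (3, 6)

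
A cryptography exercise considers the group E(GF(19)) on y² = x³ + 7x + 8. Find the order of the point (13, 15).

12

2P: tangent at (13, 15): λ = (3·13² + 7)/(2·15) ≡ 1/11. 11⁻¹ ≡ 7 (mod 19) since 11·7 = 77 ≡ 1, so λ ≡ 1·7 ≡ 7.
  x = λ² - 13 - 13 = 49 - 26 ≡ 4; y = λ·(13 - 4) - 15 ≡ 10. → (4, 10)
3P: (4, 10) + (13, 15). λ = (15 - 10)/(13 - 4) ≡ 5/9 mod 19. 9⁻¹ ≡ 17 (mod 19), so λ ≡ 9.
  x = λ² - 4 - 13 = 81 - 17 ≡ 7; y = λ·(4 - 7) - 10 ≡ 1. → (7, 1)
4P: (7, 1) + (13, 15). λ = (15 - 1)/(13 - 7) ≡ 14/6 mod 19. 6⁻¹ ≡ 16 (mod 19) since 6·16 = 96 ≡ 1, so λ ≡ 15.
  x = λ² - 7 - 13 = 225 - 20 ≡ 15; y = λ·(7 - 15) - 1 ≡ 12. → (15, 12)
5P: (15, 12) + (13, 15). λ = (15 - 12)/(13 - 15) ≡ 3/17 mod 19. 17⁻¹ ≡ 9 (mod 19) since 17·9 = 153 ≡ 1, so λ ≡ 8.
  x = λ² - 15 - 13 = 64 - 28 ≡ 17; y = λ·(15 - 17) - 12 ≡ 10. → (17, 10)
6P: (17, 10) + (13, 15). λ = (15 - 10)/(13 - 17) ≡ 5/15 mod 19. 15⁻¹ ≡ 14 (mod 19) since 15·14 = 210 ≡ 1, so λ ≡ 13.
  x = λ² - 17 - 13 = 169 - 30 ≡ 6; y = λ·(17 - 6) - 10 ≡ 0. → (6, 0)
7P: (6, 0) + (13, 15). λ = (15 - 0)/(13 - 6) ≡ 15/7 mod 19. 7⁻¹ ≡ 11 (mod 19) since 7·11 = 77 ≡ 1, so λ ≡ 13.
  x = λ² - 6 - 13 = 169 - 19 ≡ 17; y = λ·(6 - 17) - 0 ≡ 9. → (17, 9)
8P: (17, 9) + (13, 15). λ = (15 - 9)/(13 - 17) ≡ 6/15 mod 19. 15⁻¹ ≡ 14 (mod 19) since 15·14 = 210 ≡ 1, so λ ≡ 8.
  x = λ² - 17 - 13 = 64 - 30 ≡ 15; y = λ·(17 - 15) - 9 ≡ 7. → (15, 7)
9P: (15, 7) + (13, 15). λ = (15 - 7)/(13 - 15) ≡ 8/17 mod 19. 17⁻¹ ≡ 9 (mod 19) since 17·9 = 153 ≡ 1, so λ ≡ 15.
  x = λ² - 15 - 13 = 225 - 28 ≡ 7; y = λ·(15 - 7) - 7 ≡ 18. → (7, 18)
10P: (7, 18) + (13, 15). λ = (15 - 18)/(13 - 7) ≡ 16/6 mod 19. 6⁻¹ ≡ 16 (mod 19) since 6·16 = 96 ≡ 1, so λ ≡ 9.
  x = λ² - 7 - 13 = 81 - 20 ≡ 4; y = λ·(7 - 4) - 18 ≡ 9. → (4, 9)
11P: (4, 9) + (13, 15). λ = (15 - 9)/(13 - 4) ≡ 6/9 mod 19. 9⁻¹ ≡ 17 (mod 19), so λ ≡ 7.
  x = λ² - 4 - 13 = 49 - 17 ≡ 13; y = λ·(4 - 13) - 9 ≡ 4. → (13, 4)
12P: (13, 4) + (13, 15): same x and y₁ ≡ -y₂, so the sum is O.
12P = O, so the order is 12.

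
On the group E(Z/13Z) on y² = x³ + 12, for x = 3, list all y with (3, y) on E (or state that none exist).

0

x³ + 0x + 12 = 39 ≡ 0 (mod 13).
Only y = 0 satisfies y² ≡ 0.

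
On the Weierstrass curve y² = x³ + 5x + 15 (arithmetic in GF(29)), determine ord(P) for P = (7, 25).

2P: tangent at (7, 25): λ = (3·7² + 5)/(2·25) ≡ 7/21. 21⁻¹ ≡ 18 (mod 29), so λ ≡ 7·18 ≡ 10.
  x = λ² - 7 - 7 = 100 - 14 ≡ 28; y = λ·(7 - 28) - 25 ≡ 26. → (28, 26)
3P: (28, 26) + (7, 25). λ = (25 - 26)/(7 - 28) ≡ 28/8 mod 29. 8⁻¹ ≡ 11 (mod 29), so λ ≡ 18.
  x = λ² - 28 - 7 = 324 - 35 ≡ 28; y = λ·(28 - 28) - 26 ≡ 3. → (28, 3)
4P: (28, 3) + (7, 25). λ = (25 - 3)/(7 - 28) ≡ 22/8 mod 29. 8⁻¹ ≡ 11 (mod 29), so λ ≡ 10.
  x = λ² - 28 - 7 = 100 - 35 ≡ 7; y = λ·(28 - 7) - 3 ≡ 4. → (7, 4)
5P: (7, 4) + (7, 25): same x and y₁ ≡ -y₂, so the sum is 𝒪.
5P = 𝒪, so the order is 5.

5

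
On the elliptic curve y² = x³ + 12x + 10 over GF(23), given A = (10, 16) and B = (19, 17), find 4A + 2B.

First 4A:
Repeated addition: build up to 4A.
2A: tangent at (10, 16): λ = (3·10² + 12)/(2·16) ≡ 13/9. 9⁻¹ ≡ 18 (mod 23) since 9·18 = 162 ≡ 1, so λ ≡ 13·18 ≡ 4.
  x = λ² - 10 - 10 = 16 - 20 ≡ 19; y = λ·(10 - 19) - 16 ≡ 17. → (19, 17)
3A: (19, 17) + (10, 16). λ = (16 - 17)/(10 - 19) ≡ 22/14 mod 23. 14⁻¹ ≡ 5 (mod 23), so λ ≡ 18.
  x = λ² - 19 - 10 = 324 - 29 ≡ 19; y = λ·(19 - 19) - 17 ≡ 6. → (19, 6)
4A: (19, 6) + (10, 16). λ = (16 - 6)/(10 - 19) ≡ 10/14 mod 23. 14⁻¹ ≡ 5 (mod 23) since 14·5 = 70 ≡ 1, so λ ≡ 4.
  x = λ² - 19 - 10 = 16 - 29 ≡ 10; y = λ·(19 - 10) - 6 ≡ 7. → (10, 7)
4A = (10, 7).
Next 2B:
Repeated addition: build up to 2B.
2B: tangent at (19, 17): λ = (3·19² + 12)/(2·17) ≡ 14/11. 11⁻¹ ≡ 21 (mod 23), so λ ≡ 14·21 ≡ 18.
  x = λ² - 19 - 19 = 324 - 38 ≡ 10; y = λ·(19 - 10) - 17 ≡ 7. → (10, 7)
2B = (10, 7).
Finally 4A + 2B:
tangent at (10, 7): λ = (3·10² + 12)/(2·7) ≡ 13/14. 14⁻¹ ≡ 5 (mod 23), so λ ≡ 13·5 ≡ 19.
  x = λ² - 10 - 10 = 361 - 20 ≡ 19; y = λ·(10 - 19) - 7 ≡ 6. → (19, 6)

(19, 6)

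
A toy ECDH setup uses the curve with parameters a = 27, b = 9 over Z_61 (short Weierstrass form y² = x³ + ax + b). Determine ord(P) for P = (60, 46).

2P: tangent at (60, 46): λ = (3·60² + 27)/(2·46) ≡ 30/31. 31⁻¹ ≡ 2 (mod 61), so λ ≡ 30·2 ≡ 60.
  x = λ² - 60 - 60 = 3600 - 120 ≡ 3; y = λ·(60 - 3) - 46 ≡ 19. → (3, 19)
3P: (3, 19) + (60, 46). λ = (46 - 19)/(60 - 3) ≡ 27/57 mod 61. 57⁻¹ ≡ 15 (mod 61) since 57·15 = 855 ≡ 1, so λ ≡ 39.
  x = λ² - 3 - 60 = 1521 - 63 ≡ 55; y = λ·(3 - 55) - 19 ≡ 27. → (55, 27)
4P: (55, 27) + (60, 46). λ = (46 - 27)/(60 - 55) ≡ 19/5 mod 61. 5⁻¹ ≡ 49 (mod 61) since 5·49 = 245 ≡ 1, so λ ≡ 16.
  x = λ² - 55 - 60 = 256 - 115 ≡ 19; y = λ·(55 - 19) - 27 ≡ 0. → (19, 0)
5P: (19, 0) + (60, 46). λ = (46 - 0)/(60 - 19) ≡ 46/41 mod 61. 41⁻¹ ≡ 3 (mod 61) since 41·3 = 123 ≡ 1, so λ ≡ 16.
  x = λ² - 19 - 60 = 256 - 79 ≡ 55; y = λ·(19 - 55) - 0 ≡ 34. → (55, 34)
6P: (55, 34) + (60, 46). λ = (46 - 34)/(60 - 55) ≡ 12/5 mod 61. 5⁻¹ ≡ 49 (mod 61) since 5·49 = 245 ≡ 1, so λ ≡ 39.
  x = λ² - 55 - 60 = 1521 - 115 ≡ 3; y = λ·(55 - 3) - 34 ≡ 42. → (3, 42)
7P: (3, 42) + (60, 46). λ = (46 - 42)/(60 - 3) ≡ 4/57 mod 61. 57⁻¹ ≡ 15 (mod 61), so λ ≡ 60.
  x = λ² - 3 - 60 = 3600 - 63 ≡ 60; y = λ·(3 - 60) - 42 ≡ 15. → (60, 15)
8P: (60, 15) + (60, 46): same x and y₁ ≡ -y₂, so the sum is ∞.
8P = ∞, so the order is 8.

8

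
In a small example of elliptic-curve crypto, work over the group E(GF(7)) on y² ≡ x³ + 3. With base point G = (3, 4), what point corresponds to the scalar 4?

(5, 3)

Repeated addition: build up to 4G.
2G: tangent at (3, 4): λ = (3·3² + 0)/(2·4) ≡ 6/1. 1⁻¹ ≡ 1 (mod 7), so λ ≡ 6·1 ≡ 6.
  x = λ² - 3 - 3 = 36 - 6 ≡ 2; y = λ·(3 - 2) - 4 ≡ 2. → (2, 2)
3G: (2, 2) + (3, 4). λ = (4 - 2)/(3 - 2) ≡ 2/1 mod 7. 1⁻¹ ≡ 1 (mod 7), so λ ≡ 2.
  x = λ² - 2 - 3 = 4 - 5 ≡ 6; y = λ·(2 - 6) - 2 ≡ 4. → (6, 4)
4G: (6, 4) + (3, 4). λ = (4 - 4)/(3 - 6) ≡ 0/4 mod 7. 4⁻¹ ≡ 2 (mod 7) since 4·2 = 8 ≡ 1, so λ ≡ 0.
  x = λ² - 6 - 3 = 0 - 9 ≡ 5; y = λ·(6 - 5) - 4 ≡ 3. → (5, 3)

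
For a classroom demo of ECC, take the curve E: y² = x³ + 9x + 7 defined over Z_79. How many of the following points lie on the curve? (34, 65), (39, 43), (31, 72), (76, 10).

2

(34, 65): 65² ≡ 38, rhs ≡ 38 → on.
(39, 43): 43² ≡ 32, rhs ≡ 32 → on.
(31, 72): 72² ≡ 49, rhs ≡ 57 → off.
(76, 10): 10² ≡ 21, rhs ≡ 32 → off.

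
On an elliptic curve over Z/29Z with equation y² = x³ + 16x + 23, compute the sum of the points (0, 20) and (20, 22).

(18, 13)

(0, 20) + (20, 22). λ = (22 - 20)/(20 - 0) ≡ 2/20 mod 29. 20⁻¹ ≡ 16 (mod 29), so λ ≡ 3.
  x = λ² - 0 - 20 = 9 - 20 ≡ 18; y = λ·(0 - 18) - 20 ≡ 13. → (18, 13)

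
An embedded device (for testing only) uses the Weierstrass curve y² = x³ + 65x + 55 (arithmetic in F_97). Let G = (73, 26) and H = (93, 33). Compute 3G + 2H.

First 3G:
Repeated addition: build up to 3G.
2G: tangent at (73, 26): λ = (3·73² + 65)/(2·26) ≡ 47/52. 52⁻¹ ≡ 28 (mod 97) since 52·28 = 1456 ≡ 1, so λ ≡ 47·28 ≡ 55.
  x = λ² - 73 - 73 = 3025 - 146 ≡ 66; y = λ·(73 - 66) - 26 ≡ 68. → (66, 68)
3G: (66, 68) + (73, 26). λ = (26 - 68)/(73 - 66) ≡ 55/7 mod 97. 7⁻¹ ≡ 14 (mod 97), so λ ≡ 91.
  x = λ² - 66 - 73 = 8281 - 139 ≡ 91; y = λ·(66 - 91) - 68 ≡ 82. → (91, 82)
3G = (91, 82).
Next 2H:
Repeated addition: build up to 2H.
2H: tangent at (93, 33): λ = (3·93² + 65)/(2·33) ≡ 16/66. 66⁻¹ ≡ 25 (mod 97) since 66·25 = 1650 ≡ 1, so λ ≡ 16·25 ≡ 12.
  x = λ² - 93 - 93 = 144 - 186 ≡ 55; y = λ·(93 - 55) - 33 ≡ 35. → (55, 35)
2H = (55, 35).
Finally 3G + 2H:
(91, 82) + (55, 35). λ = (35 - 82)/(55 - 91) ≡ 50/61 mod 97. 61⁻¹ ≡ 35 (mod 97) since 61·35 = 2135 ≡ 1, so λ ≡ 4.
  x = λ² - 91 - 55 = 16 - 146 ≡ 64; y = λ·(91 - 64) - 82 ≡ 26. → (64, 26)

(64, 26)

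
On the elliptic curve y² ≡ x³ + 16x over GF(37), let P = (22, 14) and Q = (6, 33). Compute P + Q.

(12, 25)

(22, 14) + (6, 33). λ = (33 - 14)/(6 - 22) ≡ 19/21 mod 37. 21⁻¹ ≡ 30 (mod 37), so λ ≡ 15.
  x = λ² - 22 - 6 = 225 - 28 ≡ 12; y = λ·(22 - 12) - 14 ≡ 25. → (12, 25)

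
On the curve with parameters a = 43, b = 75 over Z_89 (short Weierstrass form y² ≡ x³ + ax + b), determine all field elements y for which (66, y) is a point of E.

x³ + 43x + 75 = 290409 ≡ 2 (mod 89).
Square roots of 2 mod 89: 25 and 64 (since 25² = 625 ≡ 2).

25, 64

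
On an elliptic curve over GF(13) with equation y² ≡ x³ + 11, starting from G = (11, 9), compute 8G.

(7, 4)

Repeated addition: build up to 8G.
2G: tangent at (11, 9): λ = (3·11² + 0)/(2·9) ≡ 12/5. 5⁻¹ ≡ 8 (mod 13), so λ ≡ 12·8 ≡ 5.
  x = λ² - 11 - 11 = 25 - 22 ≡ 3; y = λ·(11 - 3) - 9 ≡ 5. → (3, 5)
3G: (3, 5) + (11, 9). λ = (9 - 5)/(11 - 3) ≡ 4/8 mod 13. 8⁻¹ ≡ 5 (mod 13) since 8·5 = 40 ≡ 1, so λ ≡ 7.
  x = λ² - 3 - 11 = 49 - 14 ≡ 9; y = λ·(3 - 9) - 5 ≡ 5. → (9, 5)
4G: (9, 5) + (11, 9). λ = (9 - 5)/(11 - 9) ≡ 4/2 mod 13. 2⁻¹ ≡ 7 (mod 13), so λ ≡ 2.
  x = λ² - 9 - 11 = 4 - 20 ≡ 10; y = λ·(9 - 10) - 5 ≡ 6. → (10, 6)
5G: (10, 6) + (11, 9). λ = (9 - 6)/(11 - 10) ≡ 3/1 mod 13. 1⁻¹ ≡ 1 (mod 13), so λ ≡ 3.
  x = λ² - 10 - 11 = 9 - 21 ≡ 1; y = λ·(10 - 1) - 6 ≡ 8. → (1, 8)
6G: (1, 8) + (11, 9). λ = (9 - 8)/(11 - 1) ≡ 1/10 mod 13. 10⁻¹ ≡ 4 (mod 13), so λ ≡ 4.
  x = λ² - 1 - 11 = 16 - 12 ≡ 4; y = λ·(1 - 4) - 8 ≡ 6. → (4, 6)
7G: (4, 6) + (11, 9). λ = (9 - 6)/(11 - 4) ≡ 3/7 mod 13. 7⁻¹ ≡ 2 (mod 13), so λ ≡ 6.
  x = λ² - 4 - 11 = 36 - 15 ≡ 8; y = λ·(4 - 8) - 6 ≡ 9. → (8, 9)
8G: (8, 9) + (11, 9). λ = (9 - 9)/(11 - 8) ≡ 0/3 mod 13. 3⁻¹ ≡ 9 (mod 13), so λ ≡ 0.
  x = λ² - 8 - 11 = 0 - 19 ≡ 7; y = λ·(8 - 7) - 9 ≡ 4. → (7, 4)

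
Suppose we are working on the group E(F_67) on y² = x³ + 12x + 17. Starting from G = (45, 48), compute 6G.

Repeated addition: build up to 6G.
2G: tangent at (45, 48): λ = (3·45² + 12)/(2·48) ≡ 57/29. 29⁻¹ ≡ 37 (mod 67) since 29·37 = 1073 ≡ 1, so λ ≡ 57·37 ≡ 32.
  x = λ² - 45 - 45 = 1024 - 90 ≡ 63; y = λ·(45 - 63) - 48 ≡ 46. → (63, 46)
3G: (63, 46) + (45, 48). λ = (48 - 46)/(45 - 63) ≡ 2/49 mod 67. 49⁻¹ ≡ 26 (mod 67), so λ ≡ 52.
  x = λ² - 63 - 45 = 2704 - 108 ≡ 50; y = λ·(63 - 50) - 46 ≡ 27. → (50, 27)
4G: (50, 27) + (45, 48). λ = (48 - 27)/(45 - 50) ≡ 21/62 mod 67. 62⁻¹ ≡ 40 (mod 67), so λ ≡ 36.
  x = λ² - 50 - 45 = 1296 - 95 ≡ 62; y = λ·(50 - 62) - 27 ≡ 10. → (62, 10)
5G: (62, 10) + (45, 48). λ = (48 - 10)/(45 - 62) ≡ 38/50 mod 67. 50⁻¹ ≡ 63 (mod 67), so λ ≡ 49.
  x = λ² - 62 - 45 = 2401 - 107 ≡ 16; y = λ·(62 - 16) - 10 ≡ 33. → (16, 33)
6G: (16, 33) + (45, 48). λ = (48 - 33)/(45 - 16) ≡ 15/29 mod 67. 29⁻¹ ≡ 37 (mod 67), so λ ≡ 19.
  x = λ² - 16 - 45 = 361 - 61 ≡ 32; y = λ·(16 - 32) - 33 ≡ 65. → (32, 65)

(32, 65)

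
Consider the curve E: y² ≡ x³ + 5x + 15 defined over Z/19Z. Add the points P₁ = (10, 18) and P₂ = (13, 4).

(3, 0)

(10, 18) + (13, 4). λ = (4 - 18)/(13 - 10) ≡ 5/3 mod 19. 3⁻¹ ≡ 13 (mod 19), so λ ≡ 8.
  x = λ² - 10 - 13 = 64 - 23 ≡ 3; y = λ·(10 - 3) - 18 ≡ 0. → (3, 0)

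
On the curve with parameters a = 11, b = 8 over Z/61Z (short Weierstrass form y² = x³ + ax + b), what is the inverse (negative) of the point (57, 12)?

-(57, 12) = (57, -12 mod 61) = (57, 49).

(57, 49)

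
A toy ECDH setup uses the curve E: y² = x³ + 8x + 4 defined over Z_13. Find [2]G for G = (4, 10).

tangent at (4, 10): λ = (3·4² + 8)/(2·10) ≡ 4/7. 7⁻¹ ≡ 2 (mod 13), so λ ≡ 4·2 ≡ 8.
  x = λ² - 4 - 4 = 64 - 8 ≡ 4; y = λ·(4 - 4) - 10 ≡ 3. → (4, 3)

(4, 3)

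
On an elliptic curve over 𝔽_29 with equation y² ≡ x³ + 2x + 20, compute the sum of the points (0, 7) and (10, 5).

(26, 4)

(0, 7) + (10, 5). λ = (5 - 7)/(10 - 0) ≡ 27/10 mod 29. 10⁻¹ ≡ 3 (mod 29), so λ ≡ 23.
  x = λ² - 0 - 10 = 529 - 10 ≡ 26; y = λ·(0 - 26) - 7 ≡ 4. → (26, 4)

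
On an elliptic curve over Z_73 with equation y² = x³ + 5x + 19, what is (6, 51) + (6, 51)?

tangent at (6, 51): λ = (3·6² + 5)/(2·51) ≡ 40/29. 29⁻¹ ≡ 68 (mod 73), so λ ≡ 40·68 ≡ 19.
  x = λ² - 6 - 6 = 361 - 12 ≡ 57; y = λ·(6 - 57) - 51 ≡ 2. → (57, 2)

(57, 2)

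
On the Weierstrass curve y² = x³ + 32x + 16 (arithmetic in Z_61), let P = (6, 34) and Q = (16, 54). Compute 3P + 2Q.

First 3P:
Repeated addition: build up to 3P.
2P: tangent at (6, 34): λ = (3·6² + 32)/(2·34) ≡ 18/7. 7⁻¹ ≡ 35 (mod 61) since 7·35 = 245 ≡ 1, so λ ≡ 18·35 ≡ 20.
  x = λ² - 6 - 6 = 400 - 12 ≡ 22; y = λ·(6 - 22) - 34 ≡ 12. → (22, 12)
3P: (22, 12) + (6, 34). λ = (34 - 12)/(6 - 22) ≡ 22/45 mod 61. 45⁻¹ ≡ 19 (mod 61) since 45·19 = 855 ≡ 1, so λ ≡ 52.
  x = λ² - 22 - 6 = 2704 - 28 ≡ 53; y = λ·(22 - 53) - 12 ≡ 23. → (53, 23)
3P = (53, 23).
Next 2Q:
Repeated addition: build up to 2Q.
2Q: tangent at (16, 54): λ = (3·16² + 32)/(2·54) ≡ 7/47. 47⁻¹ ≡ 13 (mod 61), so λ ≡ 7·13 ≡ 30.
  x = λ² - 16 - 16 = 900 - 32 ≡ 14; y = λ·(16 - 14) - 54 ≡ 6. → (14, 6)
2Q = (14, 6).
Finally 3P + 2Q:
(53, 23) + (14, 6). λ = (6 - 23)/(14 - 53) ≡ 44/22 mod 61. 22⁻¹ ≡ 25 (mod 61), so λ ≡ 2.
  x = λ² - 53 - 14 = 4 - 67 ≡ 59; y = λ·(53 - 59) - 23 ≡ 26. → (59, 26)

(59, 26)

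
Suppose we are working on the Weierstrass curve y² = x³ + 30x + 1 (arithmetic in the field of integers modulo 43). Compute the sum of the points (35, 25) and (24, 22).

(42, 20)

(35, 25) + (24, 22). λ = (22 - 25)/(24 - 35) ≡ 40/32 mod 43. 32⁻¹ ≡ 39 (mod 43), so λ ≡ 12.
  x = λ² - 35 - 24 = 144 - 59 ≡ 42; y = λ·(35 - 42) - 25 ≡ 20. → (42, 20)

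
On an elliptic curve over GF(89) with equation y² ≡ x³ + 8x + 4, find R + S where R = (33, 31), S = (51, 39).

(33, 31) + (51, 39). λ = (39 - 31)/(51 - 33) ≡ 8/18 mod 89. 18⁻¹ ≡ 5 (mod 89), so λ ≡ 40.
  x = λ² - 33 - 51 = 1600 - 84 ≡ 3; y = λ·(33 - 3) - 31 ≡ 12. → (3, 12)

(3, 12)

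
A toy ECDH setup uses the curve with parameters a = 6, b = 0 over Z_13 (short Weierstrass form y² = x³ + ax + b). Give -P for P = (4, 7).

(4, 6)

-(4, 7) = (4, -7 mod 13) = (4, 6).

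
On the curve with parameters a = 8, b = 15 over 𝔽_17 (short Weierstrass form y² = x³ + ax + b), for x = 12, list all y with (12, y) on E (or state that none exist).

none

x³ + 8x + 15 = 1839 ≡ 3 (mod 17).
3 is a non-residue mod 17; no y exists.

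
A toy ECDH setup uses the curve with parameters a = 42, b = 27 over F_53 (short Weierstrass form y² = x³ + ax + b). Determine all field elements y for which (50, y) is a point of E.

none

x³ + 42x + 27 = 127127 ≡ 33 (mod 53).
33 is a non-residue mod 53; no y exists.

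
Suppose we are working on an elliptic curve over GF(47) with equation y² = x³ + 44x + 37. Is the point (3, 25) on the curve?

no

y² = 25² ≡ 14; x³ + 44x + 37 = 196 ≡ 8 (mod 47). 14 ≠ 8.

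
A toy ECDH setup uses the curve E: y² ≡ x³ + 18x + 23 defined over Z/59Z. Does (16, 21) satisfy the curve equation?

y² = 21² ≡ 28; x³ + 18x + 23 = 4407 ≡ 41 (mod 59). 28 ≠ 41.

no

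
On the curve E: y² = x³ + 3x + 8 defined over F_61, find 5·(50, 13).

(46, 2)

Write P = (50, 13).
Double-and-add on 5 = (101)₂. Start with P = (50, 13) for the leading 1-bit.
double: tangent at (50, 13): λ = (3·50² + 3)/(2·13) ≡ 0/26. 26⁻¹ ≡ 54 (mod 61) since 26·54 = 1404 ≡ 1, so λ ≡ 0·54 ≡ 0.
  x = λ² - 50 - 50 = 0 - 100 ≡ 22; y = λ·(50 - 22) - 13 ≡ 48. → (22, 48)
double: tangent at (22, 48): λ = (3·22² + 3)/(2·48) ≡ 52/35. 35⁻¹ ≡ 7 (mod 61) since 35·7 = 245 ≡ 1, so λ ≡ 52·7 ≡ 59.
  x = λ² - 22 - 22 = 3481 - 44 ≡ 21; y = λ·(22 - 21) - 48 ≡ 11. → (21, 11)
add P: (21, 11) + (50, 13). λ = (13 - 11)/(50 - 21) ≡ 2/29 mod 61. 29⁻¹ ≡ 40 (mod 61), so λ ≡ 19.
  x = λ² - 21 - 50 = 361 - 71 ≡ 46; y = λ·(21 - 46) - 11 ≡ 2. → (46, 2)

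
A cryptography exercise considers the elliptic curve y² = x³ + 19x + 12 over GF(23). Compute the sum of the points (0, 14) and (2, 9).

(10, 11)

(0, 14) + (2, 9). λ = (9 - 14)/(2 - 0) ≡ 18/2 mod 23. 2⁻¹ ≡ 12 (mod 23), so λ ≡ 9.
  x = λ² - 0 - 2 = 81 - 2 ≡ 10; y = λ·(0 - 10) - 14 ≡ 11. → (10, 11)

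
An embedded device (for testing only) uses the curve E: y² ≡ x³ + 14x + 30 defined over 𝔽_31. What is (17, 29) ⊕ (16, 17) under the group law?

(18, 21)

(17, 29) + (16, 17). λ = (17 - 29)/(16 - 17) ≡ 19/30 mod 31. 30⁻¹ ≡ 30 (mod 31), so λ ≡ 12.
  x = λ² - 17 - 16 = 144 - 33 ≡ 18; y = λ·(17 - 18) - 29 ≡ 21. → (18, 21)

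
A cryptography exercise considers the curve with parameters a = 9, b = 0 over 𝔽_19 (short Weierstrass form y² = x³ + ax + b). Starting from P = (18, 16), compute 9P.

(10, 11)

Repeated addition: build up to 9P.
2P: tangent at (18, 16): λ = (3·18² + 9)/(2·16) ≡ 12/13. 13⁻¹ ≡ 3 (mod 19) since 13·3 = 39 ≡ 1, so λ ≡ 12·3 ≡ 17.
  x = λ² - 18 - 18 = 289 - 36 ≡ 6; y = λ·(18 - 6) - 16 ≡ 17. → (6, 17)
3P: (6, 17) + (18, 16). λ = (16 - 17)/(18 - 6) ≡ 18/12 mod 19. 12⁻¹ ≡ 8 (mod 19), so λ ≡ 11.
  x = λ² - 6 - 18 = 121 - 24 ≡ 2; y = λ·(6 - 2) - 17 ≡ 8. → (2, 8)
4P: (2, 8) + (18, 16). λ = (16 - 8)/(18 - 2) ≡ 8/16 mod 19. 16⁻¹ ≡ 6 (mod 19) since 16·6 = 96 ≡ 1, so λ ≡ 10.
  x = λ² - 2 - 18 = 100 - 20 ≡ 4; y = λ·(2 - 4) - 8 ≡ 10. → (4, 10)
5P: (4, 10) + (18, 16). λ = (16 - 10)/(18 - 4) ≡ 6/14 mod 19. 14⁻¹ ≡ 15 (mod 19), so λ ≡ 14.
  x = λ² - 4 - 18 = 196 - 22 ≡ 3; y = λ·(4 - 3) - 10 ≡ 4. → (3, 4)
6P: (3, 4) + (18, 16). λ = (16 - 4)/(18 - 3) ≡ 12/15 mod 19. 15⁻¹ ≡ 14 (mod 19) since 15·14 = 210 ≡ 1, so λ ≡ 16.
  x = λ² - 3 - 18 = 256 - 21 ≡ 7; y = λ·(3 - 7) - 4 ≡ 8. → (7, 8)
7P: (7, 8) + (18, 16). λ = (16 - 8)/(18 - 7) ≡ 8/11 mod 19. 11⁻¹ ≡ 7 (mod 19) since 11·7 = 77 ≡ 1, so λ ≡ 18.
  x = λ² - 7 - 18 = 324 - 25 ≡ 14; y = λ·(7 - 14) - 8 ≡ 18. → (14, 18)
8P: (14, 18) + (18, 16). λ = (16 - 18)/(18 - 14) ≡ 17/4 mod 19. 4⁻¹ ≡ 5 (mod 19), so λ ≡ 9.
  x = λ² - 14 - 18 = 81 - 32 ≡ 11; y = λ·(14 - 11) - 18 ≡ 9. → (11, 9)
9P: (11, 9) + (18, 16). λ = (16 - 9)/(18 - 11) ≡ 7/7 mod 19. 7⁻¹ ≡ 11 (mod 19), so λ ≡ 1.
  x = λ² - 11 - 18 = 1 - 29 ≡ 10; y = λ·(11 - 10) - 9 ≡ 11. → (10, 11)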